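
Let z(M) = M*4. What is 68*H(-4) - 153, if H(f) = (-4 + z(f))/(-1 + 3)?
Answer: -833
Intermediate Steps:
z(M) = 4*M
H(f) = -2 + 2*f (H(f) = (-4 + 4*f)/(-1 + 3) = (-4 + 4*f)/2 = (-4 + 4*f)*(½) = -2 + 2*f)
68*H(-4) - 153 = 68*(-2 + 2*(-4)) - 153 = 68*(-2 - 8) - 153 = 68*(-10) - 153 = -680 - 153 = -833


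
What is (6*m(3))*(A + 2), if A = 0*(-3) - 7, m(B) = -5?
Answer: 150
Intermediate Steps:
A = -7 (A = 0 - 7 = -7)
(6*m(3))*(A + 2) = (6*(-5))*(-7 + 2) = -30*(-5) = 150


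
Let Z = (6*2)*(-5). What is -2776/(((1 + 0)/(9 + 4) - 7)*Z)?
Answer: -4511/675 ≈ -6.6830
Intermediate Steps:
Z = -60 (Z = 12*(-5) = -60)
-2776/(((1 + 0)/(9 + 4) - 7)*Z) = -2776/(((1 + 0)/(9 + 4) - 7)*(-60)) = -2776*(-1)/((1/13 - 7)*60) = -2776*(-1)/((-90/13)*60) = -(-18044)*(-1)/(45*60) = -2776*13/5400 = -4511/675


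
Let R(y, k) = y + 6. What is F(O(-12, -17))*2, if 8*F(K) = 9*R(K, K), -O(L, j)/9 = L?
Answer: 513/2 ≈ 256.50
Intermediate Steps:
O(L, j) = -9*L
R(y, k) = 6 + y
F(K) = 27/4 + 9*K/8 (F(K) = (9*(6 + K))/8 = (54 + 9*K)/8 = 27/4 + 9*K/8)
F(O(-12, -17))*2 = (27/4 + 9*(-9*(-12))/8)*2 = (27/4 + (9/8)*108)*2 = (27/4 + 243/2)*2 = (513/4)*2 = 513/2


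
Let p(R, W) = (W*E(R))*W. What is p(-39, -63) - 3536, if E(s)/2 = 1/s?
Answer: -48614/13 ≈ -3739.5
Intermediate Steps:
E(s) = 2/s (E(s) = 2*(1/s) = 2/s)
p(R, W) = 2*W**2/R (p(R, W) = (W*(2/R))*W = (2*W/R)*W = 2*W**2/R)
p(-39, -63) - 3536 = 2*(-63)**2/(-39) - 3536 = 2*(-1/39)*3969 - 3536 = -2646/13 - 3536 = -48614/13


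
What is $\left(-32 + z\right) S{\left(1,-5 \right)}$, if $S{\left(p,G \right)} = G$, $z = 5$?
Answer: $135$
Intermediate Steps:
$\left(-32 + z\right) S{\left(1,-5 \right)} = \left(-32 + 5\right) \left(-5\right) = \left(-27\right) \left(-5\right) = 135$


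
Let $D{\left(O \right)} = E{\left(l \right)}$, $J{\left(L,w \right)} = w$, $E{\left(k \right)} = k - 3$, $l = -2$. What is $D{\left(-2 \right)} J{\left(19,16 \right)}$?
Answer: $-80$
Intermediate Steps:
$E{\left(k \right)} = -3 + k$
$D{\left(O \right)} = -5$ ($D{\left(O \right)} = -3 - 2 = -5$)
$D{\left(-2 \right)} J{\left(19,16 \right)} = \left(-5\right) 16 = -80$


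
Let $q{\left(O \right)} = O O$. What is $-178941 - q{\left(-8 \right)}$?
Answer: $-179005$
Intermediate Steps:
$q{\left(O \right)} = O^{2}$
$-178941 - q{\left(-8 \right)} = -178941 - \left(-8\right)^{2} = -178941 - 64 = -179005$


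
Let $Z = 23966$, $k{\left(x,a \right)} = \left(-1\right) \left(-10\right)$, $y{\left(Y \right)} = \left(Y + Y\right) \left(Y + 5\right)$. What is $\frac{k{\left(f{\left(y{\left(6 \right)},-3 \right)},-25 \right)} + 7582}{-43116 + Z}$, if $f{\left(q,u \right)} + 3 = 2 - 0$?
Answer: $- \frac{3796}{9575} \approx -0.39645$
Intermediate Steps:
$y{\left(Y \right)} = 2 Y \left(5 + Y\right)$
$f{\left(q,u \right)} = -1$ ($f{\left(q,u \right)} = -3 + \left(2 - 0\right) = -3 + \left(2 + 0\right) = -3 + 2 = -1$)
$k{\left(x,a \right)} = 10$
$\frac{k{\left(f{\left(y{\left(6 \right)},-3 \right)},-25 \right)} + 7582}{-43116 + Z} = \frac{10 + 7582}{-43116 + 23966} = \frac{7592}{-19150} = 7592 \left(- \frac{1}{19150}\right) = - \frac{3796}{9575}$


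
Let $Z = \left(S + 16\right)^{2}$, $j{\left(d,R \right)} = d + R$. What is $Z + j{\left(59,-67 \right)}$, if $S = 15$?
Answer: $953$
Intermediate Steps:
$j{\left(d,R \right)} = R + d$
$Z = 961$ ($Z = \left(15 + 16\right)^{2} = 31^{2} = 961$)
$Z + j{\left(59,-67 \right)} = 961 + \left(-67 + 59\right) = 961 - 8 = 953$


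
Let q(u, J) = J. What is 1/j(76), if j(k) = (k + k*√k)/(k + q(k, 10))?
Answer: -43/2850 + 43*√19/1425 ≈ 0.11644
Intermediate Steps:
j(k) = (k + k^(3/2))/(10 + k) (j(k) = (k + k*√k)/(k + 10) = (k + k^(3/2))/(10 + k))
1/j(76) = 1/((76 + 76^(3/2))/(10 + 76)) = 1/((76 + 152*√19)/86) = 1/(38/43 + 76*√19/43)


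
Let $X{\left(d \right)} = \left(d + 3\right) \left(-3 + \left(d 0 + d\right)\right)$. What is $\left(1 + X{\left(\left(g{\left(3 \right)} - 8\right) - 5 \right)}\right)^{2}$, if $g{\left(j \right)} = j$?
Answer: $8464$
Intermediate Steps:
$X{\left(d \right)} = \left(-3 + d\right) \left(3 + d\right)$ ($X{\left(d \right)} = \left(3 + d\right) \left(-3 + \left(0 + d\right)\right) = \left(3 + d\right) \left(-3 + d\right) = \left(-3 + d\right) \left(3 + d\right)$)
$\left(1 + X{\left(\left(g{\left(3 \right)} - 8\right) - 5 \right)}\right)^{2} = \left(1 - \left(9 - \left(\left(3 - 8\right) - 5\right)^{2}\right)\right)^{2} = \left(1 - \left(9 - \left(-5 - 5\right)^{2}\right)\right)^{2} = \left(1 - \left(9 - \left(-10\right)^{2}\right)\right)^{2} = \left(1 + \left(-9 + 100\right)\right)^{2} = \left(1 + 91\right)^{2} = 92^{2} = 8464$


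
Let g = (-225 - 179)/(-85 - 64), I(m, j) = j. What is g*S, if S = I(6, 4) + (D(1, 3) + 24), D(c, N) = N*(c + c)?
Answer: 13736/149 ≈ 92.188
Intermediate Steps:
D(c, N) = 2*N*c (D(c, N) = N*(2*c) = 2*N*c)
S = 34 (S = 4 + (2*3*1 + 24) = 4 + (6 + 24) = 4 + 30 = 34)
g = 404/149 (g = -404/(-149) = -404*(-1/149) = 404/149 ≈ 2.7114)
g*S = (404/149)*34 = 13736/149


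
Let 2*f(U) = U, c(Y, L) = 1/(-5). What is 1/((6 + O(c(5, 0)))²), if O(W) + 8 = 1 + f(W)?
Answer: 100/121 ≈ 0.82645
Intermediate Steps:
c(Y, L) = -⅕
f(U) = U/2
O(W) = -7 + W/2 (O(W) = -8 + (1 + W/2) = -7 + W/2)
1/((6 + O(c(5, 0)))²) = 1/((6 + (-7 + (½)*(-⅕)))²) = 1/((6 + (-7 - ⅒))²) = 1/((6 - 71/10)²) = 1/((-11/10)²) = 1/(121/100) = 100/121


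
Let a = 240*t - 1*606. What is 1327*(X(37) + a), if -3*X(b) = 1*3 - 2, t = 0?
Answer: -2413813/3 ≈ -8.0460e+5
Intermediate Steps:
X(b) = -⅓ (X(b) = -(1*3 - 2)/3 = -(3 - 2)/3 = -⅓*1 = -⅓)
a = -606 (a = 240*0 - 1*606 = 0 - 606 = -606)
1327*(X(37) + a) = 1327*(-⅓ - 606) = 1327*(-1819/3) = -2413813/3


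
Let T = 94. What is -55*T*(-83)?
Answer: 429110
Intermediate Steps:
-55*T*(-83) = -55*94*(-83) = -5170*(-83) = 429110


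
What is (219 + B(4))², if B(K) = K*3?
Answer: 53361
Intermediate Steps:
B(K) = 3*K
(219 + B(4))² = (219 + 3*4)² = (219 + 12)² = 231² = 53361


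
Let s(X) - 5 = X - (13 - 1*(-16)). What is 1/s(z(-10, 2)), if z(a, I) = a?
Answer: -1/34 ≈ -0.029412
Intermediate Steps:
s(X) = -24 + X (s(X) = 5 + (X - (13 - 1*(-16))) = 5 + (X - (13 + 16)) = 5 + (X - 1*29) = 5 + (X - 29) = 5 + (-29 + X) = -24 + X)
1/s(z(-10, 2)) = 1/(-24 - 10) = 1/(-34) = -1/34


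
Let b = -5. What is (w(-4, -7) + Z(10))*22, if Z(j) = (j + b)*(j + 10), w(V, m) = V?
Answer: 2112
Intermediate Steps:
Z(j) = (-5 + j)*(10 + j) (Z(j) = (j - 5)*(j + 10) = (-5 + j)*(10 + j))
(w(-4, -7) + Z(10))*22 = (-4 + (-50 + 10**2 + 5*10))*22 = (-4 + (-50 + 100 + 50))*22 = (-4 + 100)*22 = 96*22 = 2112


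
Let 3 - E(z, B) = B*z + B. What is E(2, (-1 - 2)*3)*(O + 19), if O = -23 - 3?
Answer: -210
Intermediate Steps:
O = -26
E(z, B) = 3 - B - B*z (E(z, B) = 3 - (B*z + B) = 3 - (B + B*z) = 3 + (-B - B*z) = 3 - B - B*z)
E(2, (-1 - 2)*3)*(O + 19) = (3 - (-1 - 2)*3 - 1*(-1 - 2)*3*2)*(-26 + 19) = (3 - (-3)*3 - 1*(-3*3)*2)*(-7) = (3 - 1*(-9) - 1*(-9)*2)*(-7) = (3 + 9 + 18)*(-7) = 30*(-7) = -210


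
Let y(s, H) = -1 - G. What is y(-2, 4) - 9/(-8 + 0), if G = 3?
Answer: -23/8 ≈ -2.8750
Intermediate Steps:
y(s, H) = -4 (y(s, H) = -1 - 1*3 = -1 - 3 = -4)
y(-2, 4) - 9/(-8 + 0) = -4 - 9/(-8 + 0) = -4 - 9/(-8) = -4 - 1/8*(-9) = -4 + 9/8 = -23/8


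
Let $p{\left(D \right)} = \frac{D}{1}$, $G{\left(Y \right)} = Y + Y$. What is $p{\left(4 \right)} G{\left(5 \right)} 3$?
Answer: $120$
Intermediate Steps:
$G{\left(Y \right)} = 2 Y$
$p{\left(D \right)} = D$ ($p{\left(D \right)} = D 1 = D$)
$p{\left(4 \right)} G{\left(5 \right)} 3 = 4 \cdot 2 \cdot 5 \cdot 3 = 4 \cdot 10 \cdot 3 = 40 \cdot 3 = 120$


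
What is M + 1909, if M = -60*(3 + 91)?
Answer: -3731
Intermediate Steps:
M = -5640 (M = -60*94 = -5640)
M + 1909 = -5640 + 1909 = -3731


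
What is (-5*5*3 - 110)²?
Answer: 34225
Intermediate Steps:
(-5*5*3 - 110)² = (-25*3 - 110)² = (-75 - 110)² = (-185)² = 34225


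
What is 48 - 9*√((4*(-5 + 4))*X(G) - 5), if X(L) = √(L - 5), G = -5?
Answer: 48 - 9*√(-5 - 4*I*√10) ≈ 29.336 + 27.447*I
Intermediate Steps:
X(L) = √(-5 + L)
48 - 9*√((4*(-5 + 4))*X(G) - 5) = 48 - 9*√((4*(-5 + 4))*√(-5 - 5) - 5) = 48 - 9*√((4*(-1))*√(-10) - 5) = 48 - 9*√(-4*I*√10 - 5) = 48 - 9*√(-5 - 4*I*√10)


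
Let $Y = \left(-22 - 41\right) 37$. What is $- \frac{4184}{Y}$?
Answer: $\frac{4184}{2331} \approx 1.7949$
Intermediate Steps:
$Y = -2331$ ($Y = \left(-63\right) 37 = -2331$)
$- \frac{4184}{Y} = - \frac{4184}{-2331} = \left(-4184\right) \left(- \frac{1}{2331}\right) = \frac{4184}{2331}$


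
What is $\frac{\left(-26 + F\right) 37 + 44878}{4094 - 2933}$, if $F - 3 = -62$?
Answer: $\frac{4637}{129} \approx 35.946$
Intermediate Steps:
$F = -59$ ($F = 3 - 62 = -59$)
$\frac{\left(-26 + F\right) 37 + 44878}{4094 - 2933} = \frac{\left(-26 - 59\right) 37 + 44878}{4094 - 2933} = \frac{\left(-85\right) 37 + 44878}{1161} = \left(-3145 + 44878\right) \frac{1}{1161} = 41733 \cdot \frac{1}{1161} = \frac{4637}{129}$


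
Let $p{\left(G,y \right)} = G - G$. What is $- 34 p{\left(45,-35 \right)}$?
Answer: $0$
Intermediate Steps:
$p{\left(G,y \right)} = 0$
$- 34 p{\left(45,-35 \right)} = \left(-34\right) 0 = 0$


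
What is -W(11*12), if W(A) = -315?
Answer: 315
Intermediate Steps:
-W(11*12) = -1*(-315) = 315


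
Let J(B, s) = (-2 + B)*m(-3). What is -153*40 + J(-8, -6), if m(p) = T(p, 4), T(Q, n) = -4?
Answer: -6080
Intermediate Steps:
m(p) = -4
J(B, s) = 8 - 4*B (J(B, s) = (-2 + B)*(-4) = 8 - 4*B)
-153*40 + J(-8, -6) = -153*40 + (8 - 4*(-8)) = -6120 + (8 + 32) = -6120 + 40 = -6080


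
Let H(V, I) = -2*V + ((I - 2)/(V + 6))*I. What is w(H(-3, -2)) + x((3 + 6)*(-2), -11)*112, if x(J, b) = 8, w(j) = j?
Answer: 2714/3 ≈ 904.67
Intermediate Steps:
H(V, I) = -2*V + I*(-2 + I)/(6 + V) (H(V, I) = -2*V + ((-2 + I)/(6 + V))*I = -2*V + I*(-2 + I)/(6 + V))
w(H(-3, -2)) + x((3 + 6)*(-2), -11)*112 = ((-2)**2 - 12*(-3) - 2*(-2) - 2*(-3)**2)/(6 - 3) + 8*112 = (4 + 36 + 4 - 2*9)/3 + 896 = (4 + 36 + 4 - 18)/3 + 896 = (1/3)*26 + 896 = 26/3 + 896 = 2714/3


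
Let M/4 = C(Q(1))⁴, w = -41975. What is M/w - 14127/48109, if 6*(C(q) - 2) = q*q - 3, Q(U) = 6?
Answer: -192297657/323100044 ≈ -0.59516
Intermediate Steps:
C(q) = 3/2 + q²/6 (C(q) = 2 + (q*q - 3)/6 = 2 + (q² - 3)/6 = 2 + (-3 + q²)/6 = 2 + (-½ + q²/6) = 3/2 + q²/6)
M = 50625/4 (M = 4*(3/2 + (⅙)*6²)⁴ = 4*(3/2 + (⅙)*36)⁴ = 4*(3/2 + 6)⁴ = 4*(15/2)⁴ = 4*(50625/16) = 50625/4 ≈ 12656.)
M/w - 14127/48109 = (50625/4)/(-41975) - 14127/48109 = (50625/4)*(-1/41975) - 14127*1/48109 = -2025/6716 - 14127/48109 = -192297657/323100044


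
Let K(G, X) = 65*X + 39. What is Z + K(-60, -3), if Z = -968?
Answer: -1124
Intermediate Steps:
K(G, X) = 39 + 65*X
Z + K(-60, -3) = -968 + (39 + 65*(-3)) = -968 + (39 - 195) = -968 - 156 = -1124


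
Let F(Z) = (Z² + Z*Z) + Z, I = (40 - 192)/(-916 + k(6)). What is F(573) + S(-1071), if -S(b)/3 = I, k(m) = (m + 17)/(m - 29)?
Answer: 602680371/917 ≈ 6.5723e+5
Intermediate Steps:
k(m) = (17 + m)/(-29 + m)
I = 152/917 (I = (40 - 192)/(-916 + (17 + 6)/(-29 + 6)) = -152/(-916 + 23/(-23)) = -152/(-916 - 1/23*23) = -152/(-916 - 1) = -152/(-917) = -152*(-1/917) = 152/917 ≈ 0.16576)
F(Z) = Z + 2*Z² (F(Z) = (Z² + Z²) + Z = 2*Z² + Z = Z + 2*Z²)
S(b) = -456/917 (S(b) = -3*152/917 = -456/917)
F(573) + S(-1071) = 573*(1 + 2*573) - 456/917 = 573*(1 + 1146) - 456/917 = 573*1147 - 456/917 = 657231 - 456/917 = 602680371/917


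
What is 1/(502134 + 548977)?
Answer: 1/1051111 ≈ 9.5137e-7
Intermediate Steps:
1/(502134 + 548977) = 1/1051111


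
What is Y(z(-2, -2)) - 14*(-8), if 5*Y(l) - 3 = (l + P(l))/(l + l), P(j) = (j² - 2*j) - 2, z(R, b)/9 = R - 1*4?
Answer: 14459/135 ≈ 107.10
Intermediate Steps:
z(R, b) = -36 + 9*R (z(R, b) = 9*(R - 1*4) = 9*(R - 4) = 9*(-4 + R) = -36 + 9*R)
P(j) = -2 + j² - 2*j
Y(l) = ⅗ + (-2 + l² - l)/(10*l) (Y(l) = ⅗ + ((l + (-2 + l² - 2*l))/(l + l))/5 = ⅗ + ((-2 + l² - l)/((2*l)))/5 = ⅗ + ((-2 + l² - l)*(1/(2*l)))/5 = ⅗ + ((-2 + l² - l)/(2*l))/5 = ⅗ + (-2 + l² - l)/(10*l))
Y(z(-2, -2)) - 14*(-8) = (-2 + (-36 + 9*(-2))² + 5*(-36 + 9*(-2)))/(10*(-36 + 9*(-2))) - 14*(-8) = (-2 + (-36 - 18)² + 5*(-36 - 18))/(10*(-36 - 18)) + 112 = (⅒)*(-2 + (-54)² + 5*(-54))/(-54) + 112 = (⅒)*(-1/54)*(-2 + 2916 - 270) + 112 = (⅒)*(-1/54)*2644 + 112 = -661/135 + 112 = 14459/135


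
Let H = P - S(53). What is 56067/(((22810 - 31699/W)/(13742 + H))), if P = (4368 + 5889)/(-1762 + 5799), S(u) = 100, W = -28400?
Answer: 2657843413567600/79251900511 ≈ 33537.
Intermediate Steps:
P = 10257/4037 ≈ 2.5407
H = -393443/4037 (H = 10257/4037 - 1*100 = 10257/4037 - 100 = -393443/4037 ≈ -97.459)
56067/(((22810 - 31699/W)/(13742 + H))) = 56067/(((22810 - 31699/(-28400))/(13742 - 393443/4037))) = 56067/(((22810 - 31699*(-1/28400))/(55083011/4037))) = 56067/(((22810 + 31699/28400)*(4037/55083011))) = 56067/(((647835699/28400)*(4037/55083011))) = 56067/(2615312716863/1564357512400) = 56067*(1564357512400/2615312716863) = 2657843413567600/79251900511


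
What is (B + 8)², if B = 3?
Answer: 121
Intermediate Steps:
(B + 8)² = (3 + 8)² = 11² = 121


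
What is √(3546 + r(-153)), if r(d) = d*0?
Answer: 3*√394 ≈ 59.548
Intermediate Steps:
r(d) = 0
√(3546 + r(-153)) = √(3546 + 0) = √3546 = 3*√394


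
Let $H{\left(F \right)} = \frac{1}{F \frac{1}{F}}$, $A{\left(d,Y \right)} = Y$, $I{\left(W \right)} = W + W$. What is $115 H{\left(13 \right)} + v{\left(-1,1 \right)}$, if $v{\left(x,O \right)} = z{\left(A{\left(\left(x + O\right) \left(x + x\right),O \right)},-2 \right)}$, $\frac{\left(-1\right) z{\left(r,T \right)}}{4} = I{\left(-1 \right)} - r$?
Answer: $127$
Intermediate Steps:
$I{\left(W \right)} = 2 W$
$H{\left(F \right)} = 1$ ($H{\left(F \right)} = 1^{-1} = 1$)
$z{\left(r,T \right)} = 8 + 4 r$ ($z{\left(r,T \right)} = - 4 \left(2 \left(-1\right) - r\right) = - 4 \left(-2 - r\right) = 8 + 4 r$)
$v{\left(x,O \right)} = 8 + 4 O$
$115 H{\left(13 \right)} + v{\left(-1,1 \right)} = 115 \cdot 1 + \left(8 + 4 \cdot 1\right) = 115 + \left(8 + 4\right) = 115 + 12 = 127$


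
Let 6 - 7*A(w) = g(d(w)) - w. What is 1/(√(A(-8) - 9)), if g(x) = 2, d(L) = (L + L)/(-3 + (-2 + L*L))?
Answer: -I*√469/67 ≈ -0.32323*I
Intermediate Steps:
d(L) = 2*L/(-5 + L²) (d(L) = (2*L)/(-3 + (-2 + L²)) = (2*L)/(-5 + L²) = 2*L/(-5 + L²))
A(w) = 4/7 + w/7 (A(w) = 6/7 - (2 - w)/7 = 6/7 + (-2/7 + w/7) = 4/7 + w/7)
1/(√(A(-8) - 9)) = 1/(√((4/7 + (⅐)*(-8)) - 9)) = 1/(√((4/7 - 8/7) - 9)) = 1/(√(-4/7 - 9)) = 1/(√(-67/7)) = 1/(I*√469/7) = -I*√469/67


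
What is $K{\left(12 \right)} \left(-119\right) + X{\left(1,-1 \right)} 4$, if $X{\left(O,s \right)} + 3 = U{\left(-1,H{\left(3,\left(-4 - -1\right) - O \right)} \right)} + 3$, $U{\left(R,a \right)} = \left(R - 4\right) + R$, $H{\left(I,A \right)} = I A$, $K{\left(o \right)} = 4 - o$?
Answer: $928$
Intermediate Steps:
$H{\left(I,A \right)} = A I$
$U{\left(R,a \right)} = -4 + 2 R$ ($U{\left(R,a \right)} = \left(-4 + R\right) + R = -4 + 2 R$)
$X{\left(O,s \right)} = -6$ ($X{\left(O,s \right)} = -3 + \left(\left(-4 + 2 \left(-1\right)\right) + 3\right) = -3 + \left(\left(-4 - 2\right) + 3\right) = -3 + \left(-6 + 3\right) = -3 - 3 = -6$)
$K{\left(12 \right)} \left(-119\right) + X{\left(1,-1 \right)} 4 = \left(4 - 12\right) \left(-119\right) - 24 = \left(-8\right) \left(-119\right) - 24 = 952 - 24 = 928$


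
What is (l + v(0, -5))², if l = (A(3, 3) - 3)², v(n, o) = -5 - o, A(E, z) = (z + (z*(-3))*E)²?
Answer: 107799932241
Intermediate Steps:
A(E, z) = (z - 3*E*z)² (A(E, z) = (z + (-3*z)*E)² = (z - 3*E*z)²)
l = 328329 (l = (3²*(-1 + 3*3)² - 3)² = (9*(-1 + 9)² - 3)² = (9*8² - 3)² = (9*64 - 3)² = (576 - 3)² = 573² = 328329)
(l + v(0, -5))² = (328329 + (-5 - 1*(-5)))² = (328329 + (-5 + 5))² = (328329 + 0)² = 328329² = 107799932241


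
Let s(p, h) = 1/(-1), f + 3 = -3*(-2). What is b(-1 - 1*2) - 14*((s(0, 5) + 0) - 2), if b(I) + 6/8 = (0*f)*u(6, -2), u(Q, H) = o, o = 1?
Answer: 165/4 ≈ 41.250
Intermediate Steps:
f = 3 (f = -3 - 3*(-2) = -3 + 6 = 3)
u(Q, H) = 1
s(p, h) = -1
b(I) = -¾ (b(I) = -¾ + (0*3)*1 = -¾ + 0*1 = -¾ + 0 = -¾)
b(-1 - 1*2) - 14*((s(0, 5) + 0) - 2) = -¾ - 14*((-1 + 0) - 2) = -¾ - 14*(-1 - 2) = -¾ - 14*(-3) = -¾ + 42 = 165/4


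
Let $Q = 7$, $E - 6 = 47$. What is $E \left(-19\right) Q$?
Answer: $-7049$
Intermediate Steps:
$E = 53$ ($E = 6 + 47 = 53$)
$E \left(-19\right) Q = 53 \left(-19\right) 7 = \left(-1007\right) 7 = -7049$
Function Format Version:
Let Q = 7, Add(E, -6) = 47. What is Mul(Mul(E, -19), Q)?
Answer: -7049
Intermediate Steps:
E = 53 (E = Add(6, 47) = 53)
Mul(Mul(E, -19), Q) = Mul(Mul(53, -19), 7) = Mul(-1007, 7) = -7049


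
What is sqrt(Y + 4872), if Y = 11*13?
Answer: sqrt(5015) ≈ 70.817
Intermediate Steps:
Y = 143
sqrt(Y + 4872) = sqrt(143 + 4872) = sqrt(5015)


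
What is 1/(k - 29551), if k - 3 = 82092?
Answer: 1/52544 ≈ 1.9032e-5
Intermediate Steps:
k = 82095 (k = 3 + 82092 = 82095)
1/(k - 29551) = 1/(82095 - 29551) = 1/52544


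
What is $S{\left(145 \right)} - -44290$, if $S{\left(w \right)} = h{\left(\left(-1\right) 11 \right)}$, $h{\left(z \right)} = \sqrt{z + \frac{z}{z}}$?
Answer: $44290 + i \sqrt{10} \approx 44290.0 + 3.1623 i$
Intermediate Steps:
$h{\left(z \right)} = \sqrt{1 + z}$ ($h{\left(z \right)} = \sqrt{z + 1} = \sqrt{1 + z}$)
$S{\left(w \right)} = i \sqrt{10}$ ($S{\left(w \right)} = \sqrt{1 - 11} = \sqrt{-10} = i \sqrt{10}$)
$S{\left(145 \right)} - -44290 = i \sqrt{10} - -44290 = i \sqrt{10} + 44290 = 44290 + i \sqrt{10}$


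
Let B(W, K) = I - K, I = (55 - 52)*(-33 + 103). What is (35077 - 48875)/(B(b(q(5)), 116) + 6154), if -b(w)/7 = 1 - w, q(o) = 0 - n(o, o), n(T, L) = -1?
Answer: -6899/3124 ≈ -2.2084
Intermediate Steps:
q(o) = 1 (q(o) = 0 - 1*(-1) = 0 + 1 = 1)
b(w) = -7 + 7*w (b(w) = -7*(1 - w) = -7 + 7*w)
I = 210 (I = 3*70 = 210)
B(W, K) = 210 - K
(35077 - 48875)/(B(b(q(5)), 116) + 6154) = (35077 - 48875)/((210 - 1*116) + 6154) = -13798/((210 - 116) + 6154) = -13798/(94 + 6154) = -13798/6248 = -13798*1/6248 = -6899/3124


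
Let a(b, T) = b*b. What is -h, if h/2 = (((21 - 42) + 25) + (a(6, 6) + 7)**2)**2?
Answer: -6867218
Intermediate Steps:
a(b, T) = b**2
h = 6867218 (h = 2*(((21 - 42) + 25) + (6**2 + 7)**2)**2 = 2*((-21 + 25) + (36 + 7)**2)**2 = 2*(4 + 43**2)**2 = 2*(4 + 1849)**2 = 2*1853**2 = 2*3433609 = 6867218)
-h = -1*6867218 = -6867218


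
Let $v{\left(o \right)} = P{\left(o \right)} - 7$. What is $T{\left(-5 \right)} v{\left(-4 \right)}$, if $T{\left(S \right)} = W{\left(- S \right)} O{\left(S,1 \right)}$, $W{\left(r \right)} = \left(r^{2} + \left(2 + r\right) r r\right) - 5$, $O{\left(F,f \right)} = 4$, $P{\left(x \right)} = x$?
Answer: $-8580$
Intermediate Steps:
$W{\left(r \right)} = -5 + r^{2} + r^{2} \left(2 + r\right)$ ($W{\left(r \right)} = \left(r^{2} + r \left(2 + r\right) r\right) - 5 = \left(r^{2} + r^{2} \left(2 + r\right)\right) - 5 = -5 + r^{2} + r^{2} \left(2 + r\right)$)
$T{\left(S \right)} = -20 - 4 S^{3} + 12 S^{2}$ ($T{\left(S \right)} = \left(-5 + \left(- S\right)^{3} + 3 \left(- S\right)^{2}\right) 4 = \left(-5 - S^{3} + 3 S^{2}\right) 4 = -20 - 4 S^{3} + 12 S^{2}$)
$v{\left(o \right)} = -7 + o$ ($v{\left(o \right)} = o - 7 = -7 + o$)
$T{\left(-5 \right)} v{\left(-4 \right)} = \left(-20 - 4 \left(-5\right)^{3} + 12 \left(-5\right)^{2}\right) \left(-7 - 4\right) = \left(-20 - -500 + 12 \cdot 25\right) \left(-11\right) = \left(-20 + 500 + 300\right) \left(-11\right) = 780 \left(-11\right) = -8580$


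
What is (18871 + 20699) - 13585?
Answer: 25985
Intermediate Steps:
(18871 + 20699) - 13585 = 39570 - 13585 = 25985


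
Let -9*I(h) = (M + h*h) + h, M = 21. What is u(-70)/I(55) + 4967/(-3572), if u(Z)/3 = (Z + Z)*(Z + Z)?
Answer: -272243581/1582396 ≈ -172.05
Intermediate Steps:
I(h) = -7/3 - h/9 - h**2/9 (I(h) = -((21 + h*h) + h)/9 = -((21 + h**2) + h)/9 = -(21 + h + h**2)/9 = -7/3 - h/9 - h**2/9)
u(Z) = 12*Z**2 (u(Z) = 3*((Z + Z)*(Z + Z)) = 3*((2*Z)*(2*Z)) = 3*(4*Z**2) = 12*Z**2)
u(-70)/I(55) + 4967/(-3572) = (12*(-70)**2)/(-7/3 - 1/9*55 - 1/9*55**2) + 4967/(-3572) = (12*4900)/(-7/3 - 55/9 - 1/9*3025) + 4967*(-1/3572) = 58800/(-7/3 - 55/9 - 3025/9) - 4967/3572 = 58800/(-3101/9) - 4967/3572 = 58800*(-9/3101) - 4967/3572 = -75600/443 - 4967/3572 = -272243581/1582396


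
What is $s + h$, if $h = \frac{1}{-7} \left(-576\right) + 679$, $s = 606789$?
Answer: $\frac{4252852}{7} \approx 6.0755 \cdot 10^{5}$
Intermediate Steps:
$h = \frac{5329}{7}$ ($h = \left(- \frac{1}{7}\right) \left(-576\right) + 679 = \frac{576}{7} + 679 = \frac{5329}{7} \approx 761.29$)
$s + h = 606789 + \frac{5329}{7} = \frac{4252852}{7}$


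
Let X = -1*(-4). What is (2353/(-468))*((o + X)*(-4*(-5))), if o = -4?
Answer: 0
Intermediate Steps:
X = 4
(2353/(-468))*((o + X)*(-4*(-5))) = (2353/(-468))*((-4 + 4)*(-4*(-5))) = (2353*(-1/468))*(0*20) = -181/36*0 = 0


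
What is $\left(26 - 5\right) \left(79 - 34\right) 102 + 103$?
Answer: $96493$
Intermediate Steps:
$\left(26 - 5\right) \left(79 - 34\right) 102 + 103 = 21 \cdot 45 \cdot 102 + 103 = 945 \cdot 102 + 103 = 96390 + 103 = 96493$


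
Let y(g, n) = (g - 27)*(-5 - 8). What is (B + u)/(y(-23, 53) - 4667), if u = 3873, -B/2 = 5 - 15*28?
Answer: -4703/4017 ≈ -1.1708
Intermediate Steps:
y(g, n) = 351 - 13*g (y(g, n) = (-27 + g)*(-13) = 351 - 13*g)
B = 830 (B = -2*(5 - 15*28) = -2*(5 - 420) = -2*(-415) = 830)
(B + u)/(y(-23, 53) - 4667) = (830 + 3873)/((351 - 13*(-23)) - 4667) = 4703/((351 + 299) - 4667) = 4703/(650 - 4667) = 4703/(-4017) = 4703*(-1/4017) = -4703/4017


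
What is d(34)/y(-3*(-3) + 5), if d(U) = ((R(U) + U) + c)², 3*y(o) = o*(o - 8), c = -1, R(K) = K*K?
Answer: 1413721/28 ≈ 50490.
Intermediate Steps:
R(K) = K²
y(o) = o*(-8 + o)/3 (y(o) = (o*(o - 8))/3 = (o*(-8 + o))/3 = o*(-8 + o)/3)
d(U) = (-1 + U + U²)² (d(U) = ((U² + U) - 1)² = ((U + U²) - 1)² = (-1 + U + U²)²)
d(34)/y(-3*(-3) + 5) = (-1 + 34 + 34²)²/(((-3*(-3) + 5)*(-8 + (-3*(-3) + 5))/3)) = (-1 + 34 + 1156)²/(((9 + 5)*(-8 + (9 + 5))/3)) = 1189²/(((⅓)*14*(-8 + 14))) = 1413721/(((⅓)*14*6)) = 1413721/28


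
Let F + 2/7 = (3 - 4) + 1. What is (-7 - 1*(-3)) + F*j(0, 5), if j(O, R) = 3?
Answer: -34/7 ≈ -4.8571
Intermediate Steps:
F = -2/7 (F = -2/7 + ((3 - 4) + 1) = -2/7 + (-1 + 1) = -2/7 + 0 = -2/7 ≈ -0.28571)
(-7 - 1*(-3)) + F*j(0, 5) = (-7 - 1*(-3)) - 2/7*3 = (-7 + 3) - 6/7 = -4 - 6/7 = -34/7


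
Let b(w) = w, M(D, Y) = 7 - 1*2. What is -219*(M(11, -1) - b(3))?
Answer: -438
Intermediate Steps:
M(D, Y) = 5 (M(D, Y) = 7 - 2 = 5)
-219*(M(11, -1) - b(3)) = -219*(5 - 1*3) = -219*(5 - 3) = -219*2 = -438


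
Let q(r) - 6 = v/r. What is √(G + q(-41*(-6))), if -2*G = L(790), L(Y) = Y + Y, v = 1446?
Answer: I*√1308023/41 ≈ 27.895*I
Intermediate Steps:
L(Y) = 2*Y
G = -790 ≈ -790.00
q(r) = 6 + 1446/r
√(G + q(-41*(-6))) = √(-790 + (6 + 1446/((-41*(-6))))) = √(-790 + (6 + 1446/246)) = √(-790 + (6 + 1446*(1/246))) = √(-790 + (6 + 241/41)) = √(-790 + 487/41) = √(-31903/41) = I*√1308023/41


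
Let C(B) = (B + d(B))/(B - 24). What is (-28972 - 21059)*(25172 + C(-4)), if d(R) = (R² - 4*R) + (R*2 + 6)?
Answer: -17630674245/14 ≈ -1.2593e+9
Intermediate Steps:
d(R) = 6 + R² - 2*R (d(R) = (R² - 4*R) + (2*R + 6) = (R² - 4*R) + (6 + 2*R) = 6 + R² - 2*R)
C(B) = (6 + B² - B)/(-24 + B) (C(B) = (B + (6 + B² - 2*B))/(B - 24) = (6 + B² - B)/(-24 + B))
(-28972 - 21059)*(25172 + C(-4)) = (-28972 - 21059)*(25172 + (6 + (-4)² - 1*(-4))/(-24 - 4)) = -50031*(25172 + (6 + 16 + 4)/(-28)) = -50031*(25172 - 1/28*26) = -50031*(25172 - 13/14) = -50031*352395/14 = -17630674245/14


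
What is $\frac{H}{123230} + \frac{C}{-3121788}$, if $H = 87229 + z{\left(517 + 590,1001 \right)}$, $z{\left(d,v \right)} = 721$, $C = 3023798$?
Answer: $- \frac{4903068647}{19234896762} \approx -0.2549$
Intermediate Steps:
$H = 87950$ ($H = 87229 + 721 = 87950$)
$\frac{H}{123230} + \frac{C}{-3121788} = \frac{87950}{123230} + \frac{3023798}{-3121788} = 87950 \cdot \frac{1}{123230} + 3023798 \left(- \frac{1}{3121788}\right) = \frac{8795}{12323} - \frac{1511899}{1560894} = - \frac{4903068647}{19234896762}$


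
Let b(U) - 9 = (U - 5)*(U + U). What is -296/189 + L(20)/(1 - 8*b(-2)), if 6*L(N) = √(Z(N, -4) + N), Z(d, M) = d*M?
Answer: -296/189 - I*√15/885 ≈ -1.5661 - 0.0043763*I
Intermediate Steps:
Z(d, M) = M*d
L(N) = √3*√(-N)/6 (L(N) = √(-4*N + N)/6 = √(-3*N)/6 = (√3*√(-N))/6 = √3*√(-N)/6)
b(U) = 9 + 2*U*(-5 + U) (b(U) = 9 + (U - 5)*(U + U) = 9 + (-5 + U)*(2*U) = 9 + 2*U*(-5 + U))
-296/189 + L(20)/(1 - 8*b(-2)) = -296/189 + (√3*√(-1*20)/6)/(1 - 8*(9 - 10*(-2) + 2*(-2)²)) = -296*1/189 + (√3*√(-20)/6)/(1 - 8*(9 + 20 + 2*4)) = -296/189 + (√3*(2*I*√5)/6)/(1 - 8*(9 + 20 + 8)) = -296/189 + (I*√15/3)/(1 - 8*37) = -296/189 + (I*√15/3)/(1 - 296) = -296/189 + (I*√15/3)/(-295) = -296/189 + (I*√15/3)*(-1/295) = -296/189 - I*√15/885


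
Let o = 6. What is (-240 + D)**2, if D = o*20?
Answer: 14400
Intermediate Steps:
D = 120 (D = 6*20 = 120)
(-240 + D)**2 = (-240 + 120)**2 = (-120)**2 = 14400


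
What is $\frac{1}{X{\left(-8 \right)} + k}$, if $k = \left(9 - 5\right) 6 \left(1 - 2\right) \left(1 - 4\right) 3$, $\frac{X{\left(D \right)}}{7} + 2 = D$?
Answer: $\frac{1}{146} \approx 0.0068493$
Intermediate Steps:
$X{\left(D \right)} = -14 + 7 D$
$k = 216$ ($k = \left(9 - 5\right) 6 \left(\left(-1\right) \left(-3\right)\right) 3 = \left(9 - 5\right) 6 \cdot 3 \cdot 3 = 4 \cdot 18 \cdot 3 = 4 \cdot 54 = 216$)
$\frac{1}{X{\left(-8 \right)} + k} = \frac{1}{\left(-14 + 7 \left(-8\right)\right) + 216} = \frac{1}{\left(-14 - 56\right) + 216} = \frac{1}{-70 + 216} = \frac{1}{146}$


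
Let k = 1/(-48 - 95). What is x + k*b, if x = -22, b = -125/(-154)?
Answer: -484609/22022 ≈ -22.006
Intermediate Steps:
b = 125/154 (b = -125*(-1/154) = 125/154 ≈ 0.81169)
k = -1/143 (k = 1/(-143) = -1/143 ≈ -0.0069930)
x + k*b = -22 - 1/143*125/154 = -22 - 125/22022 = -484609/22022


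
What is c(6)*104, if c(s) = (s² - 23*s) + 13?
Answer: -9256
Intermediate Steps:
c(s) = 13 + s² - 23*s
c(6)*104 = (13 + 6² - 23*6)*104 = (13 + 36 - 138)*104 = -89*104 = -9256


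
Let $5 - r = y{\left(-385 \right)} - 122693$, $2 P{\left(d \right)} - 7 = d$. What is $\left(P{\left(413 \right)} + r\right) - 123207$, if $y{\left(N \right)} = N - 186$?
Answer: $272$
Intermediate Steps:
$P{\left(d \right)} = \frac{7}{2} + \frac{d}{2}$
$y{\left(N \right)} = -186 + N$
$r = 123269$ ($r = 5 - \left(\left(-186 - 385\right) - 122693\right) = 5 - \left(-571 - 122693\right) = 5 - -123264 = 5 + 123264 = 123269$)
$\left(P{\left(413 \right)} + r\right) - 123207 = \left(\left(\frac{7}{2} + \frac{1}{2} \cdot 413\right) + 123269\right) - 123207 = \left(\left(\frac{7}{2} + \frac{413}{2}\right) + 123269\right) - 123207 = \left(210 + 123269\right) - 123207 = 123479 - 123207 = 272$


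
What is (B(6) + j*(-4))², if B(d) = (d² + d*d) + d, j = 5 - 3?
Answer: 4900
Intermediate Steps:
j = 2
B(d) = d + 2*d² (B(d) = (d² + d²) + d = 2*d² + d = d + 2*d²)
(B(6) + j*(-4))² = (6*(1 + 2*6) + 2*(-4))² = (6*(1 + 12) - 8)² = (6*13 - 8)² = (78 - 8)² = 70² = 4900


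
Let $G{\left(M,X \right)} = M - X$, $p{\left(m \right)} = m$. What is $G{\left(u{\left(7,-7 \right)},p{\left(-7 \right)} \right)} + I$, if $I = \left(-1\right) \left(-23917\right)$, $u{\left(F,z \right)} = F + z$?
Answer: $23924$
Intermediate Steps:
$I = 23917$
$G{\left(u{\left(7,-7 \right)},p{\left(-7 \right)} \right)} + I = \left(\left(7 - 7\right) - -7\right) + 23917 = \left(0 + 7\right) + 23917 = 7 + 23917 = 23924$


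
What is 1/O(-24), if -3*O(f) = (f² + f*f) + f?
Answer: -1/376 ≈ -0.0026596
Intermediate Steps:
O(f) = -2*f²/3 - f/3 (O(f) = -((f² + f*f) + f)/3 = -((f² + f²) + f)/3 = -(2*f² + f)/3 = -(f + 2*f²)/3 = -2*f²/3 - f/3)
1/O(-24) = 1/(-⅓*(-24)*(1 + 2*(-24))) = 1/(-⅓*(-24)*(1 - 48)) = 1/(-⅓*(-24)*(-47)) = 1/(-376) = -1/376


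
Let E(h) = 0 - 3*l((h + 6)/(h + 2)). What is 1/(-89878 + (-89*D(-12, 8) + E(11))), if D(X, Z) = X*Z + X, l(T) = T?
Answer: -13/1043509 ≈ -1.2458e-5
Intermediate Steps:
E(h) = -3*(6 + h)/(2 + h) (E(h) = 0 - 3*(h + 6)/(h + 2) = 0 - 3*(6 + h)/(2 + h) = -3*(6 + h)/(2 + h))
D(X, Z) = X + X*Z
1/(-89878 + (-89*D(-12, 8) + E(11))) = 1/(-89878 + (-(-1068)*(1 + 8) + 3*(-6 - 1*11)/(2 + 11))) = 1/(-89878 + (-(-1068)*9 + 3*(-6 - 11)/13)) = 1/(-89878 + (-89*(-108) + 3*(1/13)*(-17))) = 1/(-89878 + (9612 - 51/13)) = 1/(-89878 + 124905/13) = 1/(-1043509/13) = -13/1043509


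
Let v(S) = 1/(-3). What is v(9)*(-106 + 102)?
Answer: 4/3 ≈ 1.3333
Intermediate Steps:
v(S) = -⅓ (v(S) = 1*(-⅓) = -⅓)
v(9)*(-106 + 102) = -(-106 + 102)/3 = -⅓*(-4) = 4/3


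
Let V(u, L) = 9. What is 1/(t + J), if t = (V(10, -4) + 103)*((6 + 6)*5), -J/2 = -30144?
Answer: 1/67008 ≈ 1.4924e-5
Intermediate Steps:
J = 60288 (J = -2*(-30144) = 60288)
t = 6720 (t = (9 + 103)*((6 + 6)*5) = 112*(12*5) = 112*60 = 6720)
1/(t + J) = 1/(6720 + 60288) = 1/67008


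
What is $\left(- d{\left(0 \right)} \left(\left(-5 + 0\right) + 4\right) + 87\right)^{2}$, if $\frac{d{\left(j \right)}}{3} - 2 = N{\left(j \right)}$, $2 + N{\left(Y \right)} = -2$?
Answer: $6561$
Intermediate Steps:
$N{\left(Y \right)} = -4$ ($N{\left(Y \right)} = -2 - 2 = -4$)
$d{\left(j \right)} = -6$ ($d{\left(j \right)} = 6 + 3 \left(-4\right) = 6 - 12 = -6$)
$\left(- d{\left(0 \right)} \left(\left(-5 + 0\right) + 4\right) + 87\right)^{2} = \left(\left(-1\right) \left(-6\right) \left(\left(-5 + 0\right) + 4\right) + 87\right)^{2} = \left(6 \left(-5 + 4\right) + 87\right)^{2} = \left(6 \left(-1\right) + 87\right)^{2} = \left(-6 + 87\right)^{2} = 81^{2} = 6561$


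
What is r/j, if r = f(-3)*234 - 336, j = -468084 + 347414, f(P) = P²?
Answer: -177/12067 ≈ -0.014668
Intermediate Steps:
j = -120670
r = 1770 (r = (-3)²*234 - 336 = 9*234 - 336 = 2106 - 336 = 1770)
r/j = 1770/(-120670) = 1770*(-1/120670) = -177/12067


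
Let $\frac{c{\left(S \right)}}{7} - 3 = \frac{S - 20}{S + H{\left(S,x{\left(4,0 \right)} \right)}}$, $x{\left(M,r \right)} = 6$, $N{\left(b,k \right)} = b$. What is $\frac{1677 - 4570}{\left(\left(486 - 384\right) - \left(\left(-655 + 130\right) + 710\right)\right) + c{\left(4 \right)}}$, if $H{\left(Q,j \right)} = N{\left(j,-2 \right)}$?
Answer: $\frac{14465}{366} \approx 39.522$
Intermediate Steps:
$H{\left(Q,j \right)} = j$
$c{\left(S \right)} = 21 + \frac{7 \left(-20 + S\right)}{6 + S}$ ($c{\left(S \right)} = 21 + 7 \frac{S - 20}{S + 6} = 21 + 7 \frac{-20 + S}{6 + S} = 21 + \frac{7 \left(-20 + S\right)}{6 + S}$)
$\frac{1677 - 4570}{\left(\left(486 - 384\right) - \left(\left(-655 + 130\right) + 710\right)\right) + c{\left(4 \right)}} = \frac{1677 - 4570}{\left(\left(486 - 384\right) - \left(\left(-655 + 130\right) + 710\right)\right) + \frac{14 \left(-1 + 2 \cdot 4\right)}{6 + 4}} = - \frac{2893}{\left(102 - \left(-525 + 710\right)\right) + \frac{14 \left(-1 + 8\right)}{10}} = - \frac{2893}{\left(102 - 185\right) + 14 \cdot \frac{1}{10} \cdot 7} = - \frac{2893}{\left(102 - 185\right) + \frac{49}{5}} = - \frac{2893}{-83 + \frac{49}{5}} = - \frac{2893}{- \frac{366}{5}} = \left(-2893\right) \left(- \frac{5}{366}\right) = \frac{14465}{366}$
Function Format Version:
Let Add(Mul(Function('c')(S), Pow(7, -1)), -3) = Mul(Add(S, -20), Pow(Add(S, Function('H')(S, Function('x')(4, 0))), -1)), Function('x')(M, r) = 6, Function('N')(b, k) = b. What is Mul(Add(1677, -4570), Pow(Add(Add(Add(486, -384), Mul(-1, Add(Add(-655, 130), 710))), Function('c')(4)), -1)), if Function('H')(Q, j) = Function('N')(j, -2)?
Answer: Rational(14465, 366) ≈ 39.522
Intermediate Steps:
Function('H')(Q, j) = j
Function('c')(S) = Add(21, Mul(7, Pow(Add(6, S), -1), Add(-20, S))) (Function('c')(S) = Add(21, Mul(7, Mul(Add(S, -20), Pow(Add(S, 6), -1)))) = Add(21, Mul(7, Mul(Add(-20, S), Pow(Add(6, S), -1)))) = Add(21, Mul(7, Mul(Pow(Add(6, S), -1), Add(-20, S)))) = Add(21, Mul(7, Pow(Add(6, S), -1), Add(-20, S))))
Mul(Add(1677, -4570), Pow(Add(Add(Add(486, -384), Mul(-1, Add(Add(-655, 130), 710))), Function('c')(4)), -1)) = Mul(Add(1677, -4570), Pow(Add(Add(Add(486, -384), Mul(-1, Add(Add(-655, 130), 710))), Mul(14, Pow(Add(6, 4), -1), Add(-1, Mul(2, 4)))), -1)) = Mul(-2893, Pow(Add(Add(102, Mul(-1, Add(-525, 710))), Mul(14, Pow(10, -1), Add(-1, 8))), -1)) = Mul(-2893, Pow(Add(Add(102, Mul(-1, 185)), Mul(14, Rational(1, 10), 7)), -1)) = Mul(-2893, Pow(Add(Add(102, -185), Rational(49, 5)), -1)) = Mul(-2893, Pow(Add(-83, Rational(49, 5)), -1)) = Mul(-2893, Pow(Rational(-366, 5), -1)) = Mul(-2893, Rational(-5, 366)) = Rational(14465, 366)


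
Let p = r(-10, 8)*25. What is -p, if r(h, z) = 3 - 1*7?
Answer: 100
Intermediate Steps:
r(h, z) = -4 (r(h, z) = 3 - 7 = -4)
p = -100 (p = -4*25 = -100)
-p = -1*(-100) = 100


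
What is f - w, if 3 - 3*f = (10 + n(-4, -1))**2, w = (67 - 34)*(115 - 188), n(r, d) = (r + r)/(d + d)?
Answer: 7034/3 ≈ 2344.7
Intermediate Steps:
n(r, d) = r/d (n(r, d) = (2*r)/((2*d)) = (2*r)*(1/(2*d)) = r/d)
w = -2409 (w = 33*(-73) = -2409)
f = -193/3 (f = 1 - (10 - 4/(-1))**2/3 = 1 - (10 - 4*(-1))**2/3 = 1 - (10 + 4)**2/3 = 1 - 1/3*14**2 = 1 - 1/3*196 = 1 - 196/3 = -193/3 ≈ -64.333)
f - w = -193/3 - 1*(-2409) = -193/3 + 2409 = 7034/3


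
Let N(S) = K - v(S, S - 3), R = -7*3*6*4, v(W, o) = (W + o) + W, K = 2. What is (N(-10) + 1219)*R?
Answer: -632016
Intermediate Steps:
v(W, o) = o + 2*W
R = -504 (R = -126*4 = -7*72 = -504)
N(S) = 5 - 3*S (N(S) = 2 - ((S - 3) + 2*S) = 2 - ((-3 + S) + 2*S) = 2 - (-3 + 3*S) = 2 + (3 - 3*S) = 5 - 3*S)
(N(-10) + 1219)*R = ((5 - 3*(-10)) + 1219)*(-504) = ((5 + 30) + 1219)*(-504) = (35 + 1219)*(-504) = 1254*(-504) = -632016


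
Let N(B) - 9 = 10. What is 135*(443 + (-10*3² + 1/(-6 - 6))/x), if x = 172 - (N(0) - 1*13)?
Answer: 39661875/664 ≈ 59732.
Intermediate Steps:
N(B) = 19 (N(B) = 9 + 10 = 19)
x = 166 (x = 172 - (19 - 1*13) = 172 - (19 - 13) = 172 - 1*6 = 172 - 6 = 166)
135*(443 + (-10*3² + 1/(-6 - 6))/x) = 135*(443 + (-10*3² + 1/(-6 - 6))/166) = 135*(443 + (-10*9 + 1/(-12))*(1/166)) = 135*(443 + (-90 - 1/12)*(1/166)) = 135*(443 - 1081/12*1/166) = 135*(443 - 1081/1992) = 135*(881375/1992) = 39661875/664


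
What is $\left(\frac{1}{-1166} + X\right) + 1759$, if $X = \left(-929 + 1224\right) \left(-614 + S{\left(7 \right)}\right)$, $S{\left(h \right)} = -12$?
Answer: $- \frac{213274227}{1166} \approx -1.8291 \cdot 10^{5}$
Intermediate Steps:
$X = -184670$ ($X = \left(-929 + 1224\right) \left(-614 - 12\right) = 295 \left(-626\right) = -184670$)
$\left(\frac{1}{-1166} + X\right) + 1759 = \left(\frac{1}{-1166} - 184670\right) + 1759 = \left(- \frac{1}{1166} - 184670\right) + 1759 = - \frac{215325221}{1166} + 1759 = - \frac{213274227}{1166}$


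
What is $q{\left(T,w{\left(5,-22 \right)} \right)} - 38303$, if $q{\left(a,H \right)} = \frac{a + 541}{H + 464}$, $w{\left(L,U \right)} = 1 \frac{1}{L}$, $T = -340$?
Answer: $- \frac{88900258}{2321} \approx -38303.0$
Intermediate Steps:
$w{\left(L,U \right)} = \frac{1}{L}$
$q{\left(a,H \right)} = \frac{541 + a}{464 + H}$
$q{\left(T,w{\left(5,-22 \right)} \right)} - 38303 = \frac{541 - 340}{464 + \frac{1}{5}} - 38303 = \frac{1}{464 + \frac{1}{5}} \cdot 201 - 38303 = \frac{1}{\frac{2321}{5}} \cdot 201 - 38303 = \frac{5}{2321} \cdot 201 - 38303 = \frac{1005}{2321} - 38303 = - \frac{88900258}{2321}$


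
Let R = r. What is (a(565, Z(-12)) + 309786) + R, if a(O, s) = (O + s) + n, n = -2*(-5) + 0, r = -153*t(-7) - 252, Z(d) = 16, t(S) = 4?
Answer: 309513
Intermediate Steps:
r = -864 (r = -153*4 - 252 = -612 - 252 = -864)
n = 10 (n = 10 + 0 = 10)
R = -864
a(O, s) = 10 + O + s (a(O, s) = (O + s) + 10 = 10 + O + s)
(a(565, Z(-12)) + 309786) + R = ((10 + 565 + 16) + 309786) - 864 = (591 + 309786) - 864 = 310377 - 864 = 309513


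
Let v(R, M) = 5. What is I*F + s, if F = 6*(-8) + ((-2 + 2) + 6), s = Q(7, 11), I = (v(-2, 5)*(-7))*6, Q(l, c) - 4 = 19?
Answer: 8843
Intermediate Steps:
Q(l, c) = 23 (Q(l, c) = 4 + 19 = 23)
I = -210 (I = (5*(-7))*6 = -35*6 = -210)
s = 23
F = -42 (F = -48 + (0 + 6) = -48 + 6 = -42)
I*F + s = -210*(-42) + 23 = 8820 + 23 = 8843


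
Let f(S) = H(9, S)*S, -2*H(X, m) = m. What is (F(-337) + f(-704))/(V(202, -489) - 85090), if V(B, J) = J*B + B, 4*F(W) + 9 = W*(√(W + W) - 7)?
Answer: 494441/367332 + 337*I*√674/734664 ≈ 1.346 + 0.011909*I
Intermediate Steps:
H(X, m) = -m/2
F(W) = -9/4 + W*(-7 + √2*√W)/4 (F(W) = -9/4 + (W*(√(W + W) - 7))/4 = -9/4 + (W*(√(2*W) - 7))/4 = -9/4 + (W*(√2*√W - 7))/4 = -9/4 + (W*(-7 + √2*√W))/4 = -9/4 + W*(-7 + √2*√W)/4)
f(S) = -S²/2 (f(S) = (-S/2)*S = -S²/2)
V(B, J) = B + B*J (V(B, J) = B*J + B = B + B*J)
(F(-337) + f(-704))/(V(202, -489) - 85090) = ((-9/4 - 7/4*(-337) + √2*(-337)^(3/2)/4) - ½*(-704)²)/(202*(1 - 489) - 85090) = ((-9/4 + 2359/4 + √2*(-337*I*√337)/4) - ½*495616)/(202*(-488) - 85090) = ((-9/4 + 2359/4 - 337*I*√674/4) - 247808)/(-98576 - 85090) = ((1175/2 - 337*I*√674/4) - 247808)/(-183666) = (-494441/2 - 337*I*√674/4)*(-1/183666) = 494441/367332 + 337*I*√674/734664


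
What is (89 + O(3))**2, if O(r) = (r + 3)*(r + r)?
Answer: 15625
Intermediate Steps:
O(r) = 2*r*(3 + r) (O(r) = (3 + r)*(2*r) = 2*r*(3 + r))
(89 + O(3))**2 = (89 + 2*3*(3 + 3))**2 = (89 + 2*3*6)**2 = (89 + 36)**2 = 125**2 = 15625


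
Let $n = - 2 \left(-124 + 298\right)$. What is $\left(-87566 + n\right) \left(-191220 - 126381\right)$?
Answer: $27921574314$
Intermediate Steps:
$n = -348$ ($n = \left(-2\right) 174 = -348$)
$\left(-87566 + n\right) \left(-191220 - 126381\right) = \left(-87566 - 348\right) \left(-191220 - 126381\right) = \left(-87914\right) \left(-317601\right) = 27921574314$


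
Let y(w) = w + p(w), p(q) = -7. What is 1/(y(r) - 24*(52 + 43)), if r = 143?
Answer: -1/2144 ≈ -0.00046642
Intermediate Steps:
y(w) = -7 + w (y(w) = w - 7 = -7 + w)
1/(y(r) - 24*(52 + 43)) = 1/((-7 + 143) - 24*(52 + 43)) = 1/(136 - 24*95) = 1/(136 - 2280) = 1/(-2144) = -1/2144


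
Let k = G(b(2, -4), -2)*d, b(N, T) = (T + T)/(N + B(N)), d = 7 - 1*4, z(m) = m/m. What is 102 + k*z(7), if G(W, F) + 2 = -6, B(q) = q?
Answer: 78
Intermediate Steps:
z(m) = 1
d = 3 (d = 7 - 4 = 3)
b(N, T) = T/N (b(N, T) = (T + T)/(N + N) = (2*T)/((2*N)) = (2*T)*(1/(2*N)) = T/N)
G(W, F) = -8 (G(W, F) = -2 - 6 = -8)
k = -24 (k = -8*3 = -24)
102 + k*z(7) = 102 - 24*1 = 102 - 24 = 78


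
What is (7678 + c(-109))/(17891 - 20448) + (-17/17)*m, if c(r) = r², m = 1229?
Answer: -3162112/2557 ≈ -1236.6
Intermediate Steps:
(7678 + c(-109))/(17891 - 20448) + (-17/17)*m = (7678 + (-109)²)/(17891 - 20448) - 17/17*1229 = (7678 + 11881)/(-2557) - 17*1/17*1229 = 19559*(-1/2557) - 1*1229 = -19559/2557 - 1229 = -3162112/2557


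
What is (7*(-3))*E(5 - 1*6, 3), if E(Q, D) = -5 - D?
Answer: 168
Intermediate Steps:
(7*(-3))*E(5 - 1*6, 3) = (7*(-3))*(-5 - 1*3) = -21*(-5 - 3) = -21*(-8) = 168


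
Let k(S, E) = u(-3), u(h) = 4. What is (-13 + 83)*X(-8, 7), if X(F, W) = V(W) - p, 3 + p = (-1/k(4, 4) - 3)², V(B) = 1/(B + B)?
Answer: -4195/8 ≈ -524.38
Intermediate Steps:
V(B) = 1/(2*B)
k(S, E) = 4
p = 121/16 (p = -3 + (-1/4 - 3)² = -3 + (-1*¼ - 3)² = -3 + (-¼ - 3)² = -3 + (-13/4)² = -3 + 169/16 = 121/16 ≈ 7.5625)
X(F, W) = -121/16 + 1/(2*W) (X(F, W) = 1/(2*W) - 1*121/16 = 1/(2*W) - 121/16 = -121/16 + 1/(2*W))
(-13 + 83)*X(-8, 7) = (-13 + 83)*((1/16)*(8 - 121*7)/7) = 70*((1/16)*(⅐)*(8 - 847)) = 70*((1/16)*(⅐)*(-839)) = 70*(-839/112) = -4195/8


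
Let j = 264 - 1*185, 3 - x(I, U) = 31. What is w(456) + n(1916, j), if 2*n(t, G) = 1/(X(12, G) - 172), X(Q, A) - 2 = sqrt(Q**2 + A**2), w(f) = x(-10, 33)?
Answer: -126101/4503 - sqrt(6385)/45030 ≈ -28.006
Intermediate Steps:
x(I, U) = -28 (x(I, U) = 3 - 1*31 = 3 - 31 = -28)
w(f) = -28
X(Q, A) = 2 + sqrt(A**2 + Q**2) (X(Q, A) = 2 + sqrt(Q**2 + A**2) = 2 + sqrt(A**2 + Q**2))
j = 79 (j = 264 - 185 = 79)
n(t, G) = 1/(2*(-170 + sqrt(144 + G**2))) (n(t, G) = 1/(2*((2 + sqrt(G**2 + 12**2)) - 172)) = 1/(2*((2 + sqrt(G**2 + 144)) - 172)) = 1/(2*((2 + sqrt(144 + G**2)) - 172)) = 1/(2*(-170 + sqrt(144 + G**2))))
w(456) + n(1916, j) = -28 + 1/(2*(-170 + sqrt(144 + 79**2))) = -28 + 1/(2*(-170 + sqrt(144 + 6241))) = -28 + 1/(2*(-170 + sqrt(6385)))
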